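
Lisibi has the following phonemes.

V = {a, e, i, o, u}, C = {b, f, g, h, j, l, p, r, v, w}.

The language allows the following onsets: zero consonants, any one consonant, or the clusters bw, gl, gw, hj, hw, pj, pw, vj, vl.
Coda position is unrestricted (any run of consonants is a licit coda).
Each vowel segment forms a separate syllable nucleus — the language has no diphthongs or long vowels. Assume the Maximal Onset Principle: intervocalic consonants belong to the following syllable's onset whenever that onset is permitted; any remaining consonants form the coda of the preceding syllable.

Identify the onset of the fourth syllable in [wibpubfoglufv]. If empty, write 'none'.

gl

The vowels are i, u, o, u — 4 nuclei, so 4 syllables.
Between /i/ (V1) and /u/ (V2): /bp/ splits as /b/ + /p/ (/p/ is the longest suffix that is a licit onset).
Between /u/ (V2) and /o/ (V3): /bf/ — longest licit onset from the right is /f/, leaving /b/ as coda.
Between /o/ (V3) and /u/ (V4): /gl/ is a licit onset in full, so it all attaches to the next syllable.
Result: wib.pub.fo.glufv.
Syllable 4 is /glufv/: onset /gl/, nucleus /u/, coda /fv/.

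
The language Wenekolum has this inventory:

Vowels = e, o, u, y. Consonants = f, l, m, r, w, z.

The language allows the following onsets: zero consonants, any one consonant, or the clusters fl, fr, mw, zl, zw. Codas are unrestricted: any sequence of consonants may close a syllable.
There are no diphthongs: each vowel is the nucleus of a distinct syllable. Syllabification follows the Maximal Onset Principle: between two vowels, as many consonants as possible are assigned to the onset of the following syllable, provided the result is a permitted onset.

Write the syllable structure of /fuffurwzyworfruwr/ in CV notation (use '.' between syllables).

Nuclei (vowels): u, u, y, o, u → 5 syllables.
Between /u/ (V1) and /u/ (V2): /ff/ splits as /f/ + /f/ (/f/ is the longest suffix that is a licit onset).
Between /u/ (V2) and /y/ (V3): /rwz/ — longest licit onset from the right is /z/, leaving /rw/ as coda.
Between /y/ (V3) and /o/ (V4): /w/ is a single consonant, so it becomes the next onset.
Between /o/ (V4) and /u/ (V5): cluster /rfr/ — the longest permitted-onset suffix is /fr/; onset = /fr/, preceding coda = /r/.
So the parse is fuf.furw.zy.wor.fruwr.
Mapping each syllable to C/V: /fuf/ → CVC, /furw/ → CVCC, /zy/ → CV, /wor/ → CVC, /fruwr/ → CCVCC.

CVC.CVCC.CV.CVC.CCVCC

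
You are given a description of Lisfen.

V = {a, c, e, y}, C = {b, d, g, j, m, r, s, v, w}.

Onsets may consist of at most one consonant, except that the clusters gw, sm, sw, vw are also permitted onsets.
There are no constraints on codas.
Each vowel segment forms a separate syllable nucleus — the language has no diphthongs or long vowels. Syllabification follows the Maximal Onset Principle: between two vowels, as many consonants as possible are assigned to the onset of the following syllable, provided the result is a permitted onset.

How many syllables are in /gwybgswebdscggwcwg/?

Vowels present: y, e, c, c; each is a nucleus, giving 4 syllables.

4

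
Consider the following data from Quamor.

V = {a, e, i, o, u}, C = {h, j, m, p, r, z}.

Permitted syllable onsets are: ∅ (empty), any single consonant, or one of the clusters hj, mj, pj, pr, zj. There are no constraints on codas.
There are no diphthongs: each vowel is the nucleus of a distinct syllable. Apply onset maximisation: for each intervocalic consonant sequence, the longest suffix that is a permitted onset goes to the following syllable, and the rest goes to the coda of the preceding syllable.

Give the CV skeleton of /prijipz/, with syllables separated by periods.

CCV.CVCC

The vowels are i, i — 2 nuclei, so 2 syllables.
V1 /i/ – V2 /i/: /j/ is a single consonant, so it becomes the next onset.
Result: pri.jipz.
Mapping each syllable to C/V: /pri/ → CCV, /jipz/ → CVCC.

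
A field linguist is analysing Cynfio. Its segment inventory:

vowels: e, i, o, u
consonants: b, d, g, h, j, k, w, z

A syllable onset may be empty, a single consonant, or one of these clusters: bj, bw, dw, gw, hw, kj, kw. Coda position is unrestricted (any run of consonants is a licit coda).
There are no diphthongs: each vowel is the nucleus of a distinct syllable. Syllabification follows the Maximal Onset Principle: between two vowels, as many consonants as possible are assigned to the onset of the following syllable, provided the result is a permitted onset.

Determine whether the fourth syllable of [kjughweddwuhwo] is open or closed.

open

Vowels present: u, e, u, o; each is a nucleus, giving 4 syllables.
V1 /u/ – V2 /e/: /ghw/ — longest licit onset from the right is /hw/, leaving /g/ as coda.
V2 /e/ – V3 /u/: /ddw/ — longest licit onset from the right is /dw/, leaving /d/ as coda.
V3 /u/ – V4 /o/: cluster /hw/ — /hw/ is itself a permitted onset, so the whole cluster goes right; preceding coda = ∅.
Syllabification: kjug.hwed.dwu.hwo.
Syllable 4 is /hwo/; it ends in its nucleus with no coda, so it is open.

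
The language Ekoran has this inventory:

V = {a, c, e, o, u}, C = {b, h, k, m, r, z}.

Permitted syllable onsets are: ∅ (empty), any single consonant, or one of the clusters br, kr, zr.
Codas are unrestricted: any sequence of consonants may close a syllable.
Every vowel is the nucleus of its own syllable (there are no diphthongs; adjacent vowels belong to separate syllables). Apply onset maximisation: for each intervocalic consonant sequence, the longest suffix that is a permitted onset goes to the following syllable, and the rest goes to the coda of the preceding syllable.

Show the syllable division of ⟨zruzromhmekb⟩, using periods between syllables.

Vowels present: u, o, e; each is a nucleus, giving 3 syllables.
Between /u/ (V1) and /o/ (V2): /zr/ is a licit onset in full, so it all attaches to the next syllable.
Between /o/ (V2) and /e/ (V3): /mhm/ splits as /mh/ + /m/ (/m/ is the longest suffix that is a licit onset).

zru.zromh.mekb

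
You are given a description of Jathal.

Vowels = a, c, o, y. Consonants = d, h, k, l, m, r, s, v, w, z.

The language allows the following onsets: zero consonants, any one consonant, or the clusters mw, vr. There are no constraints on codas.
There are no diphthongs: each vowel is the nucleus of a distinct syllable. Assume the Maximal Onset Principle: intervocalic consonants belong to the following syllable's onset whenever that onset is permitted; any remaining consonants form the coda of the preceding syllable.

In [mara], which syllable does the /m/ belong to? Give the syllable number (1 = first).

1

Vowels present: a, a; each is a nucleus, giving 2 syllables.
Between /a/ (V1) and /a/ (V2): just /r/ — single C goes to the following onset.
Syllabification: ma.ra.
The /m/ is in the onset of syllable 1 (/ma/).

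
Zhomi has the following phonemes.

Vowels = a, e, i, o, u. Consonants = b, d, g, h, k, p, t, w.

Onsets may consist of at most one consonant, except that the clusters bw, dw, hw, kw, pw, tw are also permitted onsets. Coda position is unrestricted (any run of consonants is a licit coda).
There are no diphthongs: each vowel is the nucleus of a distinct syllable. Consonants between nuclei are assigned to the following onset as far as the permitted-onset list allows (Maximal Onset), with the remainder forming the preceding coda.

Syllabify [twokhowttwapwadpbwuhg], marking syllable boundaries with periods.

Nuclei (vowels): o, o, a, a, u → 5 syllables.
Between /o/ (V1) and /o/ (V2): cluster /kh/ — the longest permitted-onset suffix is /h/; onset = /h/, preceding coda = /k/.
Between /o/ (V2) and /a/ (V3): /wttw/ splits as /wt/ + /tw/ (/tw/ is the longest suffix that is a licit onset).
Between /a/ (V3) and /a/ (V4): /pw/ is a licit onset in full, so it all attaches to the next syllable.
Between /a/ (V4) and /u/ (V5): cluster /dpbw/ — the longest permitted-onset suffix is /bw/; onset = /bw/, preceding coda = /dp/.

twok.howt.twa.pwadp.bwuhg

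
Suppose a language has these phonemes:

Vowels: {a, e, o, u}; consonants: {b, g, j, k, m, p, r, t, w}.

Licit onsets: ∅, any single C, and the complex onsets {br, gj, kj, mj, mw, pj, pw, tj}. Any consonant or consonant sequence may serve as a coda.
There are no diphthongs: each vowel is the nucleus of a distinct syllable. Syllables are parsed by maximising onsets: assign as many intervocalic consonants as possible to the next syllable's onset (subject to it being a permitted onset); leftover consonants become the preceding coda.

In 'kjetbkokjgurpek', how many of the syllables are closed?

4

The vowels are e, o, u, e — 4 nuclei, so 4 syllables.
V1 /e/ – V2 /o/: /tbk/; trying suffixes from longest down, /k/ is the first permitted one, so coda /tb/ | onset /k/.
V2 /o/ – V3 /u/: /kjg/; trying suffixes from longest down, /g/ is the first permitted one, so coda /kj/ | onset /g/.
V3 /u/ – V4 /e/: /rp/; trying suffixes from longest down, /p/ is the first permitted one, so coda /r/ | onset /p/.
Putting it together: kjetb.kokj.gur.pek.
Classifying each syllable: /kjetb/ (closed), /kokj/ (closed), /gur/ (closed), /pek/ (closed).
Closed syllables: 4.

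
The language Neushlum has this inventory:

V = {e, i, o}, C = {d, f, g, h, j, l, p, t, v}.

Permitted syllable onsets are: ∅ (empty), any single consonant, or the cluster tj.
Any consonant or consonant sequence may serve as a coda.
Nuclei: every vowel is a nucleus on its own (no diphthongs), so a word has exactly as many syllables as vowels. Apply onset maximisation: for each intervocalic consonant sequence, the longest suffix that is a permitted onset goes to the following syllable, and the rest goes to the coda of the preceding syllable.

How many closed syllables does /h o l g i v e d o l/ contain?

2

Nuclei (vowels): o, i, e, o → 4 syllables.
/o…i/ gap (V1→V2): /lg/; trying suffixes from longest down, /g/ is the first permitted one, so coda /l/ | onset /g/.
/i…e/ gap (V2→V3): /v/ is a single consonant, so it becomes the next onset.
/e…o/ gap (V3→V4): /d/ is a single consonant, so it becomes the next onset.
Putting it together: hol.gi.ve.dol.
Classifying each syllable: /hol/ (closed), /gi/ (open), /ve/ (open), /dol/ (closed).
Closed syllables: 2.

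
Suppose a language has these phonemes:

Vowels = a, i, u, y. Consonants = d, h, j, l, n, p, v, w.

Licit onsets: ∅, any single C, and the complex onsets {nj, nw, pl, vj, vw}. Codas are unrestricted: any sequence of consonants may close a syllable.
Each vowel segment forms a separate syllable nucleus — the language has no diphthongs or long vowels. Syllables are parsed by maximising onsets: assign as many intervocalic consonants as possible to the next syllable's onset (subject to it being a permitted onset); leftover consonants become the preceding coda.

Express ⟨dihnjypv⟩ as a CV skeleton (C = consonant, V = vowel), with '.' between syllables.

CVC.CCVCC

The vowels are i, y — 2 nuclei, so 2 syllables.
σ1/σ2 boundary: /hnj/ splits as /h/ + /nj/ (/nj/ is the longest suffix that is a licit onset).
Result: dih.njypv.
Mapping each syllable to C/V: /dih/ → CVC, /njypv/ → CCVCC.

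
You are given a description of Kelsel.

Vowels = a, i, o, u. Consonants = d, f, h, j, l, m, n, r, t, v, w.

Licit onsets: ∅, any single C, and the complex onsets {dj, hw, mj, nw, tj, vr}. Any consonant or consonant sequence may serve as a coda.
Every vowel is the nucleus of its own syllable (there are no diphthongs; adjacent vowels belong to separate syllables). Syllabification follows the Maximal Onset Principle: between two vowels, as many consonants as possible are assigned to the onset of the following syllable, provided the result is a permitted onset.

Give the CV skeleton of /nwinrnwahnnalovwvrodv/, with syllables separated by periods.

The vowels are i, a, a, o, o — 5 nuclei, so 5 syllables.
/i…a/ gap (V1→V2): /nrnw/ splits as /nr/ + /nw/ (/nw/ is the longest suffix that is a licit onset).
/a…a/ gap (V2→V3): cluster /hnn/ — the longest permitted-onset suffix is /n/; onset = /n/, preceding coda = /hn/.
/a…o/ gap (V3→V4): just /l/ — single C goes to the following onset.
/o…o/ gap (V4→V5): /vwvr/; trying suffixes from longest down, /vr/ is the first permitted one, so coda /vw/ | onset /vr/.
Result: nwinr.nwahn.na.lovw.vrodv.
Mapping each syllable to C/V: /nwinr/ → CCVCC, /nwahn/ → CCVCC, /na/ → CV, /lovw/ → CVCC, /vrodv/ → CCVCC.

CCVCC.CCVCC.CV.CVCC.CCVCC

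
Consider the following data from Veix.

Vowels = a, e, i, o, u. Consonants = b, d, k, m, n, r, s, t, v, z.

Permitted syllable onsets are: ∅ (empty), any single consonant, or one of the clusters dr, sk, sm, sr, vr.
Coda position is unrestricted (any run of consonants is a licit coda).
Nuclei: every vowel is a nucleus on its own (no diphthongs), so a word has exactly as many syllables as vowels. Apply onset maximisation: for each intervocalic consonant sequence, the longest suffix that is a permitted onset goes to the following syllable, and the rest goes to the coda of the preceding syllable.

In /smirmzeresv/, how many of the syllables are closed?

2

Vowels present: i, e, e; each is a nucleus, giving 3 syllables.
Between /i/ (V1) and /e/ (V2): /rmz/ splits as /rm/ + /z/ (/z/ is the longest suffix that is a licit onset).
Between /e/ (V2) and /e/ (V3): /r/ → onset of the next syllable (single consonants are always licit onsets).
Syllabification: smirm.ze.resv.
Classifying each syllable: /smirm/ (closed), /ze/ (open), /resv/ (closed).
Closed syllables: 2.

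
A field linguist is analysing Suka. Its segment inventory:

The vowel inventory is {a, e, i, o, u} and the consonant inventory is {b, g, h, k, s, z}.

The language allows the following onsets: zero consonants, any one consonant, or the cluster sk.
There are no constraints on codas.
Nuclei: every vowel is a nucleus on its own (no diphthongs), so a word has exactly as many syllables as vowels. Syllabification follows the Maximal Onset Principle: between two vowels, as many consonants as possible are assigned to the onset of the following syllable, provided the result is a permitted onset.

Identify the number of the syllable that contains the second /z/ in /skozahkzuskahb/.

3

The vowels are o, a, u, a — 4 nuclei, so 4 syllables.
/o…a/ gap (V1→V2): /z/ → onset of the next syllable (single consonants are always licit onsets).
/a…u/ gap (V2→V3): /hkz/ — longest licit onset from the right is /z/, leaving /hk/ as coda.
/u…a/ gap (V3→V4): cluster /sk/ — /sk/ is itself a permitted onset, so the whole cluster goes right; preceding coda = ∅.
Result: sko.zahk.zu.skahb.
The second /z/ is in the onset of syllable 3 (/zu/).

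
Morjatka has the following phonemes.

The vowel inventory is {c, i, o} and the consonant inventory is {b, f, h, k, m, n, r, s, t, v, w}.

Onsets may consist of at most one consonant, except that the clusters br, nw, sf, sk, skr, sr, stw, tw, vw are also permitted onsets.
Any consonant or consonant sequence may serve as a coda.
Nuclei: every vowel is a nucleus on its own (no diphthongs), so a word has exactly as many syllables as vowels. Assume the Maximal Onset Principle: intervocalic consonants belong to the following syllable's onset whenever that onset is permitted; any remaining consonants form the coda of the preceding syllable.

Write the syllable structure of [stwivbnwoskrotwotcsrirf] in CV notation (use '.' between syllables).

CCCVCC.CCV.CCCV.CCV.CV.CCVCC

Vowels present: i, o, o, o, c, i; each is a nucleus, giving 6 syllables.
/i…o/ gap (V1→V2): /vbnw/ — longest licit onset from the right is /nw/, leaving /vb/ as coda.
/o…o/ gap (V2→V3): cluster /skr/ — /skr/ is itself a permitted onset, so the whole cluster goes right; preceding coda = ∅.
/o…o/ gap (V3→V4): cluster /tw/ — /tw/ is itself a permitted onset, so the whole cluster goes right; preceding coda = ∅.
/o…c/ gap (V4→V5): just /t/ — single C goes to the following onset.
/c…i/ gap (V5→V6): /sr/ — entire cluster is a permitted onset → onset /sr/, coda ∅.
Result: stwivb.nwo.skro.two.tc.srirf.
Mapping each syllable to C/V: /stwivb/ → CCCVCC, /nwo/ → CCV, /skro/ → CCCV, /two/ → CCV, /tc/ → CV, /srirf/ → CCVCC.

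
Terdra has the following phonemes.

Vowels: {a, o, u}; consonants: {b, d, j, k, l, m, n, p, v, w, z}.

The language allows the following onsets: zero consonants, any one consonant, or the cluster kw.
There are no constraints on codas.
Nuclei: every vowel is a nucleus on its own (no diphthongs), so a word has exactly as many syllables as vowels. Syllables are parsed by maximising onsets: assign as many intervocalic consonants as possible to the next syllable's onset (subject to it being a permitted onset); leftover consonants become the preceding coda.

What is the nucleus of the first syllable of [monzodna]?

o

Vowels present: o, o, a; each is a nucleus, giving 3 syllables.
The first nucleus (vowel 1 from the left) is /o/.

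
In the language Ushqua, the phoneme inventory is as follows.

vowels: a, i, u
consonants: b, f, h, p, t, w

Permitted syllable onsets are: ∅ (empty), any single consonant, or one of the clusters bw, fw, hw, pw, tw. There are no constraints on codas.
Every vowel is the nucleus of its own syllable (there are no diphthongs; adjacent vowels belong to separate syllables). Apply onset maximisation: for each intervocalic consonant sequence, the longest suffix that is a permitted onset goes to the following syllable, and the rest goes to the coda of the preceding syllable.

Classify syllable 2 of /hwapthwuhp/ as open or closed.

closed

The vowels are a, u — 2 nuclei, so 2 syllables.
/a…u/ gap (V1→V2): /pthw/; trying suffixes from longest down, /hw/ is the first permitted one, so coda /pt/ | onset /hw/.
Syllabification: hwapt.hwuhp.
Syllable 2 is /hwuhp/ with coda /hp/, so it is closed.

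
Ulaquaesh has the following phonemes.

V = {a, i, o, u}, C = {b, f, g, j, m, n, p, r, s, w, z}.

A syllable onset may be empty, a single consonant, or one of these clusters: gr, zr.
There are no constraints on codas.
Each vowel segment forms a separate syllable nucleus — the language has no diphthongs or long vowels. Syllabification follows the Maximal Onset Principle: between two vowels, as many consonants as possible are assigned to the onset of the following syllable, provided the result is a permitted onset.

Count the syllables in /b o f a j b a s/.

Nuclei (vowels): o, a, a → 3 syllables.

3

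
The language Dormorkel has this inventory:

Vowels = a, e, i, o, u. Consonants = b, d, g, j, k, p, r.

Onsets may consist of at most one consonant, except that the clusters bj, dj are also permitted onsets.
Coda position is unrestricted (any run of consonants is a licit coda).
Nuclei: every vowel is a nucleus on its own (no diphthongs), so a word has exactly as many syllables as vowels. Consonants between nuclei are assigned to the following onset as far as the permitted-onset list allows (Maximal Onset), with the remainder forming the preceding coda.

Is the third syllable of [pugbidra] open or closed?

The vowels are u, i, a — 3 nuclei, so 3 syllables.
V1 /u/ – V2 /i/: /gb/; trying suffixes from longest down, /b/ is the first permitted one, so coda /g/ | onset /b/.
V2 /i/ – V3 /a/: /dr/ — longest licit onset from the right is /r/, leaving /d/ as coda.
Putting it together: pug.bid.ra.
Syllable 3 is /ra/; it ends in its nucleus with no coda, so it is open.

open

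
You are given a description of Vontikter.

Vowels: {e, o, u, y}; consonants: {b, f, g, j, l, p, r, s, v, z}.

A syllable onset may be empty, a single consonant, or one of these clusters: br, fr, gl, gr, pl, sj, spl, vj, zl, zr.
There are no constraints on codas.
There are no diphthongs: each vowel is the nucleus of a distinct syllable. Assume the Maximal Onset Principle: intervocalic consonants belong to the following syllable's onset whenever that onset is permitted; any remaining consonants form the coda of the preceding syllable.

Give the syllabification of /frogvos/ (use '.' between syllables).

frog.vos

Vowels present: o, o; each is a nucleus, giving 2 syllables.
Between /o/ (V1) and /o/ (V2): /gv/; trying suffixes from longest down, /v/ is the first permitted one, so coda /g/ | onset /v/.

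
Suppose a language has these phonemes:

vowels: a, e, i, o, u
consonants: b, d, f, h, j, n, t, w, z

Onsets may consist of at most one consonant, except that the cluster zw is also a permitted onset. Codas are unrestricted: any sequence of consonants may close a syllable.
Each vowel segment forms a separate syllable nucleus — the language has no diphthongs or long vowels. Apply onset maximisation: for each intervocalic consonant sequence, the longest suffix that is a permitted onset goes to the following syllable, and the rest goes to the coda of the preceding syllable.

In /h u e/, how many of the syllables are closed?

0

Nuclei (vowels): u, e → 2 syllables.
Between /u/ (V1) and /e/ (V2): nothing intervenes; syllable break is V.V.
So the parse is hu.e.
Classifying each syllable: /hu/ (open), /e/ (open).
Closed syllables: 0.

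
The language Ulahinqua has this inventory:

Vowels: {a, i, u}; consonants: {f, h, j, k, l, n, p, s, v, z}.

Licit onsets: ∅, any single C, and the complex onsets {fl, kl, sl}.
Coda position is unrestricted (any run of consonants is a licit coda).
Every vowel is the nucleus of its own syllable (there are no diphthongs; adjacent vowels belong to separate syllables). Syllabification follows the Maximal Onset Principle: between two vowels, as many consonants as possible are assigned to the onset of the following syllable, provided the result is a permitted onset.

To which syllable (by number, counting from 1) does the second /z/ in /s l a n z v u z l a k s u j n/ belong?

Nuclei (vowels): a, u, a, u → 4 syllables.
σ1/σ2 boundary: /nzv/ splits as /nz/ + /v/ (/v/ is the longest suffix that is a licit onset).
σ2/σ3 boundary: cluster /zl/ — the longest permitted-onset suffix is /l/; onset = /l/, preceding coda = /z/.
σ3/σ4 boundary: /ks/ — longest licit onset from the right is /s/, leaving /k/ as coda.
Result: slanz.vuz.lak.sujn.
The second /z/ is in the coda of syllable 2 (/vuz/).

2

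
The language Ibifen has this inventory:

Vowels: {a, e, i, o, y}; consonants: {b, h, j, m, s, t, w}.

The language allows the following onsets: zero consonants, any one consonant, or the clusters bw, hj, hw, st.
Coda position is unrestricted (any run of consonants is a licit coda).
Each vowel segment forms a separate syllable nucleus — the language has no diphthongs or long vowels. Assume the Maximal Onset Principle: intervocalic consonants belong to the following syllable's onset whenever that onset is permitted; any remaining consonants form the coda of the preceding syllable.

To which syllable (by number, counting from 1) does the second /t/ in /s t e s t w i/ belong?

Vowels present: e, i; each is a nucleus, giving 2 syllables.
/e…i/ gap (V1→V2): /stw/; trying suffixes from longest down, /w/ is the first permitted one, so coda /st/ | onset /w/.
Putting it together: stest.wi.
The second /t/ is in the coda of syllable 1 (/stest/).

1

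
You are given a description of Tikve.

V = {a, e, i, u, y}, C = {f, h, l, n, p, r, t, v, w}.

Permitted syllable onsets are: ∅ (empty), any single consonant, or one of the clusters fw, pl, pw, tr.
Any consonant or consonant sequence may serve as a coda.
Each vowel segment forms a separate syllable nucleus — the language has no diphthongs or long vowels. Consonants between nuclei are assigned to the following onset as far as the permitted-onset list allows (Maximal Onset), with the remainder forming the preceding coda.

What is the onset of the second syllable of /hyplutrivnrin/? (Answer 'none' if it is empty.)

pl

Vowels present: y, u, i, i; each is a nucleus, giving 4 syllables.
Between /y/ (V1) and /u/ (V2): /pl/ is a licit onset in full, so it all attaches to the next syllable.
Between /u/ (V2) and /i/ (V3): cluster /tr/ — /tr/ is itself a permitted onset, so the whole cluster goes right; preceding coda = ∅.
Between /i/ (V3) and /i/ (V4): /vnr/; trying suffixes from longest down, /r/ is the first permitted one, so coda /vn/ | onset /r/.
So the parse is hy.plu.trivn.rin.
Syllable 2 is /plu/: onset /pl/, nucleus /u/, coda ∅.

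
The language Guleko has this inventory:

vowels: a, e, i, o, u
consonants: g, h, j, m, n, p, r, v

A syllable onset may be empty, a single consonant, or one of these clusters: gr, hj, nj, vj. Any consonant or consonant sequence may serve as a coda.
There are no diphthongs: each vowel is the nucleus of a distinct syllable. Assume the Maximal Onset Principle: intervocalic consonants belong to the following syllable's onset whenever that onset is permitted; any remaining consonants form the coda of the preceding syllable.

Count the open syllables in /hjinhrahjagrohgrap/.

2

Nuclei (vowels): i, a, a, o, a → 5 syllables.
V1 /i/ – V2 /a/: /nhr/ — longest licit onset from the right is /r/, leaving /nh/ as coda.
V2 /a/ – V3 /a/: /hj/ is a licit onset in full, so it all attaches to the next syllable.
V3 /a/ – V4 /o/: /gr/ is a licit onset in full, so it all attaches to the next syllable.
V4 /o/ – V5 /a/: /hgr/ — longest licit onset from the right is /gr/, leaving /h/ as coda.
So the parse is hjinh.ra.hja.groh.grap.
Classifying each syllable: /hjinh/ (closed), /ra/ (open), /hja/ (open), /groh/ (closed), /grap/ (closed).
Open syllables: 2.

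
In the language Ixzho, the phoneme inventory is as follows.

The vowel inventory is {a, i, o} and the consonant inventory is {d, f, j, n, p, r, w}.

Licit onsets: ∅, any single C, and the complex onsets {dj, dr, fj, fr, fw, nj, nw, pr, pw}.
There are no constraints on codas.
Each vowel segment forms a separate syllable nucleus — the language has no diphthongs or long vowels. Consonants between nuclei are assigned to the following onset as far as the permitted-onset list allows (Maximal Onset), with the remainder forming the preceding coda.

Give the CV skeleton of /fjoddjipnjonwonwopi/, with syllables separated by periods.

Vowels present: o, i, o, o, o, i; each is a nucleus, giving 6 syllables.
V1 /o/ – V2 /i/: cluster /ddj/ — the longest permitted-onset suffix is /dj/; onset = /dj/, preceding coda = /d/.
V2 /i/ – V3 /o/: cluster /pnj/ — the longest permitted-onset suffix is /nj/; onset = /nj/, preceding coda = /p/.
V3 /o/ – V4 /o/: cluster /nw/ — /nw/ is itself a permitted onset, so the whole cluster goes right; preceding coda = ∅.
V4 /o/ – V5 /o/: cluster /nw/ — /nw/ is itself a permitted onset, so the whole cluster goes right; preceding coda = ∅.
V5 /o/ – V6 /i/: just /p/ — single C goes to the following onset.
Syllabification: fjod.djip.njo.nwo.nwo.pi.
Mapping each syllable to C/V: /fjod/ → CCVC, /djip/ → CCVC, /njo/ → CCV, /nwo/ → CCV, /nwo/ → CCV, /pi/ → CV.

CCVC.CCVC.CCV.CCV.CCV.CV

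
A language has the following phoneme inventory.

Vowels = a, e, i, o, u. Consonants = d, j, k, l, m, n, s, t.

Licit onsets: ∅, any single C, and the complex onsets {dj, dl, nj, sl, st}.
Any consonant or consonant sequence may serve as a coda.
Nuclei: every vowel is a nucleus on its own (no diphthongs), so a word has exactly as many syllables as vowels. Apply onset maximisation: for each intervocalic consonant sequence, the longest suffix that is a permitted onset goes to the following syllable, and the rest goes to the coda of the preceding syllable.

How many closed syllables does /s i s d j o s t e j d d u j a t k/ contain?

The vowels are i, o, e, u, a — 5 nuclei, so 5 syllables.
σ1/σ2 boundary: /sdj/; trying suffixes from longest down, /dj/ is the first permitted one, so coda /s/ | onset /dj/.
σ2/σ3 boundary: cluster /st/ — /st/ is itself a permitted onset, so the whole cluster goes right; preceding coda = ∅.
σ3/σ4 boundary: cluster /jdd/ — the longest permitted-onset suffix is /d/; onset = /d/, preceding coda = /jd/.
σ4/σ5 boundary: just /j/ — single C goes to the following onset.
Putting it together: sis.djo.stejd.du.jatk.
Classifying each syllable: /sis/ (closed), /djo/ (open), /stejd/ (closed), /du/ (open), /jatk/ (closed).
Closed syllables: 3.

3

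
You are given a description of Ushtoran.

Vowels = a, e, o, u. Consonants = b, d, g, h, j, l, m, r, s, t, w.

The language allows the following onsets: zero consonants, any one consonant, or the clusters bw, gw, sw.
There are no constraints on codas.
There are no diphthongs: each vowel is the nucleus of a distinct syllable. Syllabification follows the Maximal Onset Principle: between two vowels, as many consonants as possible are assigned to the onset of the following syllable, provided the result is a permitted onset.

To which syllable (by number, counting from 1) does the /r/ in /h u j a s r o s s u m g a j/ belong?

Nuclei (vowels): u, a, o, u, a → 5 syllables.
σ1/σ2 boundary: /j/ → onset of the next syllable (single consonants are always licit onsets).
σ2/σ3 boundary: /sr/ — longest licit onset from the right is /r/, leaving /s/ as coda.
σ3/σ4 boundary: /ss/; trying suffixes from longest down, /s/ is the first permitted one, so coda /s/ | onset /s/.
σ4/σ5 boundary: /mg/; trying suffixes from longest down, /g/ is the first permitted one, so coda /m/ | onset /g/.
Syllabification: hu.jas.ros.sum.gaj.
The /r/ is in the onset of syllable 3 (/ros/).

3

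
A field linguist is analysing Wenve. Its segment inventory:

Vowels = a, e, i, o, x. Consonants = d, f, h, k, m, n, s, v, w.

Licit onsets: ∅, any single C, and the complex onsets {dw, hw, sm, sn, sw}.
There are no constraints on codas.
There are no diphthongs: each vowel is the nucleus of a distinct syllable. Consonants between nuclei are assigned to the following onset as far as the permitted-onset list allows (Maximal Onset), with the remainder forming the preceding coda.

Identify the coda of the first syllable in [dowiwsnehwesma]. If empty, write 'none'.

Nuclei (vowels): o, i, e, e, a → 5 syllables.
/o…i/ gap (V1→V2): /w/ is a single consonant, so it becomes the next onset.
/i…e/ gap (V2→V3): /wsn/; trying suffixes from longest down, /sn/ is the first permitted one, so coda /w/ | onset /sn/.
/e…e/ gap (V3→V4): /hw/ is a licit onset in full, so it all attaches to the next syllable.
/e…a/ gap (V4→V5): /sm/ is a licit onset in full, so it all attaches to the next syllable.
Syllabification: do.wiw.sne.hwe.sma.
Syllable 1 is /do/: onset /d/, nucleus /o/, coda ∅.

none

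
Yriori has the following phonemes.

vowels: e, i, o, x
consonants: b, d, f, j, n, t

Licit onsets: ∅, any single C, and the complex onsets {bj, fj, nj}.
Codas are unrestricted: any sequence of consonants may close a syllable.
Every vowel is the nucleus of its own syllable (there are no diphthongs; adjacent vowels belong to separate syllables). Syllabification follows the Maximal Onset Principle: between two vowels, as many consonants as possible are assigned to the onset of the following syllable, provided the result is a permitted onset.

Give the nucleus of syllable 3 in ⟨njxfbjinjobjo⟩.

Nuclei (vowels): x, i, o, o → 4 syllables.
The third nucleus (vowel 3 from the left) is /o/.

o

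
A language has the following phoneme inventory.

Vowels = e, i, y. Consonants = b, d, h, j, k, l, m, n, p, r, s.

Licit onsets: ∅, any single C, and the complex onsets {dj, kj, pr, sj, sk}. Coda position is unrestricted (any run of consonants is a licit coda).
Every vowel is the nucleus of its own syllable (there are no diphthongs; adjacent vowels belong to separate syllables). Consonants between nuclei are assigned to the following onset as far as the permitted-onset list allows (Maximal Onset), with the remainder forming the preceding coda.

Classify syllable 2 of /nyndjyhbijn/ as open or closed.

closed

Vowels present: y, y, i; each is a nucleus, giving 3 syllables.
Between /y/ (V1) and /y/ (V2): /ndj/; trying suffixes from longest down, /dj/ is the first permitted one, so coda /n/ | onset /dj/.
Between /y/ (V2) and /i/ (V3): /hb/ splits as /h/ + /b/ (/b/ is the longest suffix that is a licit onset).
Result: nyn.djyh.bijn.
Syllable 2 is /djyh/ with coda /h/, so it is closed.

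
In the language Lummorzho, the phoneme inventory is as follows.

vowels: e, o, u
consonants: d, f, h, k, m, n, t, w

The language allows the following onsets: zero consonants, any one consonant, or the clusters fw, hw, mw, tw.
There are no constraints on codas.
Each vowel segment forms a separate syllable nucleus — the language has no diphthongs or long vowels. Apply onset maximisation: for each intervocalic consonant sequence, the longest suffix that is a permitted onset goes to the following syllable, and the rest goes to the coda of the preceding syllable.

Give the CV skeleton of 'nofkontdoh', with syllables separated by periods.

CVC.CVCC.CVC

Nuclei (vowels): o, o, o → 3 syllables.
V1 /o/ – V2 /o/: cluster /fk/ — the longest permitted-onset suffix is /k/; onset = /k/, preceding coda = /f/.
V2 /o/ – V3 /o/: cluster /ntd/ — the longest permitted-onset suffix is /d/; onset = /d/, preceding coda = /nt/.
Putting it together: nof.kont.doh.
Mapping each syllable to C/V: /nof/ → CVC, /kont/ → CVCC, /doh/ → CVC.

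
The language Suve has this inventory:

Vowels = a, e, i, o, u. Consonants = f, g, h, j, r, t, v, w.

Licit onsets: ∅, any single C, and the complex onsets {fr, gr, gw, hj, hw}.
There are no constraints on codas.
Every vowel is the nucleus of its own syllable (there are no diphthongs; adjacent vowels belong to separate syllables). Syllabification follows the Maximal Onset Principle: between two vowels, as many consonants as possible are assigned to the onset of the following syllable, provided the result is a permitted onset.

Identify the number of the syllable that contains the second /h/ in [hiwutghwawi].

Nuclei (vowels): i, u, a, i → 4 syllables.
σ1/σ2 boundary: /w/ is a single consonant, so it becomes the next onset.
σ2/σ3 boundary: /tghw/ splits as /tg/ + /hw/ (/hw/ is the longest suffix that is a licit onset).
σ3/σ4 boundary: /w/ is a single consonant, so it becomes the next onset.
Result: hi.wutg.hwa.wi.
The second /h/ is in the onset of syllable 3 (/hwa/).

3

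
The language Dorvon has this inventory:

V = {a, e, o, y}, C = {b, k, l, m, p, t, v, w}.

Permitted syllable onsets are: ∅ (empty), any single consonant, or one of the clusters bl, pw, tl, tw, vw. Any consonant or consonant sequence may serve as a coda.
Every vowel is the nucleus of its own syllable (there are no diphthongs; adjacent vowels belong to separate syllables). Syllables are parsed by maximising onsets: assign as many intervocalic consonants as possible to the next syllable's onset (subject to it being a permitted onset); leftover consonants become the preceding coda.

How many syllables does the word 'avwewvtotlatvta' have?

5

Nuclei (vowels): a, e, o, a, a → 5 syllables.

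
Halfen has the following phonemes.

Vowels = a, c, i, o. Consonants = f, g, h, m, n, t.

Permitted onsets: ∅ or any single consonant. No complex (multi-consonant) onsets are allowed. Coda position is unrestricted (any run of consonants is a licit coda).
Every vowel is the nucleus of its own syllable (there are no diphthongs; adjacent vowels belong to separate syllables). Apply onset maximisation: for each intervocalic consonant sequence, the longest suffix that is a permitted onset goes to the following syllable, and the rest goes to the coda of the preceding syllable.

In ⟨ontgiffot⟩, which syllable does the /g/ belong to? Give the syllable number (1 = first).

2

The vowels are o, i, o — 3 nuclei, so 3 syllables.
Between /o/ (V1) and /i/ (V2): cluster /ntg/ — the longest permitted-onset suffix is /g/; onset = /g/, preceding coda = /nt/.
Between /i/ (V2) and /o/ (V3): /ff/ splits as /f/ + /f/ (/f/ is the longest suffix that is a licit onset).
So the parse is ont.gif.fot.
The /g/ is in the onset of syllable 2 (/gif/).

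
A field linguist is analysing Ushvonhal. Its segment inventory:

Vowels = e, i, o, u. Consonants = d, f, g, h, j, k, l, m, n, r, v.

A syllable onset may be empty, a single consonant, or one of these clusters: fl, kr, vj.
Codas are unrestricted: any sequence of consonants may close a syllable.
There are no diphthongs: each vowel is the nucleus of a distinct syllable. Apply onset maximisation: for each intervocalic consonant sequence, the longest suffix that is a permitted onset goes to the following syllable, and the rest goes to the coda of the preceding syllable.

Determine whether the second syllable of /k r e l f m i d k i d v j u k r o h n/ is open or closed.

The vowels are e, i, i, u, o — 5 nuclei, so 5 syllables.
/e…i/ gap (V1→V2): /lfm/; trying suffixes from longest down, /m/ is the first permitted one, so coda /lf/ | onset /m/.
/i…i/ gap (V2→V3): /dk/; trying suffixes from longest down, /k/ is the first permitted one, so coda /d/ | onset /k/.
/i…u/ gap (V3→V4): cluster /dvj/ — the longest permitted-onset suffix is /vj/; onset = /vj/, preceding coda = /d/.
/u…o/ gap (V4→V5): cluster /kr/ — /kr/ is itself a permitted onset, so the whole cluster goes right; preceding coda = ∅.
Result: krelf.mid.kid.vju.krohn.
Syllable 2 is /mid/ with coda /d/, so it is closed.

closed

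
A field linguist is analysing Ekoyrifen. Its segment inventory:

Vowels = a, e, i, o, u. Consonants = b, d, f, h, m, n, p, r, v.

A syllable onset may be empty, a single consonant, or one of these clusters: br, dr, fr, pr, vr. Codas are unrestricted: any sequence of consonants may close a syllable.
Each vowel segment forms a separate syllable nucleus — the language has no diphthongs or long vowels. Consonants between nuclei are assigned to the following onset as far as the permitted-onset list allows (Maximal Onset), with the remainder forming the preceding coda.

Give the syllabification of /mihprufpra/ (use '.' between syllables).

Vowels present: i, u, a; each is a nucleus, giving 3 syllables.
Between /i/ (V1) and /u/ (V2): /hpr/; trying suffixes from longest down, /pr/ is the first permitted one, so coda /h/ | onset /pr/.
Between /u/ (V2) and /a/ (V3): /fpr/; trying suffixes from longest down, /pr/ is the first permitted one, so coda /f/ | onset /pr/.

mih.pruf.pra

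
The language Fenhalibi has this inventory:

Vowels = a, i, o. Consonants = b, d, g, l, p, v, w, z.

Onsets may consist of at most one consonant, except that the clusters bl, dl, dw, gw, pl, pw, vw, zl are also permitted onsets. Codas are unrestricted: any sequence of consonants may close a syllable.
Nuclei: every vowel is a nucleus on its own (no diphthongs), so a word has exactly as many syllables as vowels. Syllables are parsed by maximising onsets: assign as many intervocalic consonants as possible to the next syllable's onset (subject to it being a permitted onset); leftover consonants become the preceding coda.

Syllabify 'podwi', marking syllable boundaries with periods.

po.dwi

The vowels are o, i — 2 nuclei, so 2 syllables.
V1 /o/ – V2 /i/: /dw/ — entire cluster is a permitted onset → onset /dw/, coda ∅.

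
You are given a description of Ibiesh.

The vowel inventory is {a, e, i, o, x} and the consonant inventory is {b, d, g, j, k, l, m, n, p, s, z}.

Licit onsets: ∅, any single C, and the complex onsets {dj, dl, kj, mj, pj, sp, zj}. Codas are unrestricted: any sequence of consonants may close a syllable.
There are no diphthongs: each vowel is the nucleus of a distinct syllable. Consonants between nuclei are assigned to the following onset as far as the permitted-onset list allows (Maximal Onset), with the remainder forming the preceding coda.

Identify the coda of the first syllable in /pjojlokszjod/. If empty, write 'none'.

Nuclei (vowels): o, o, o → 3 syllables.
/o…o/ gap (V1→V2): /jl/ — longest licit onset from the right is /l/, leaving /j/ as coda.
/o…o/ gap (V2→V3): /kszj/ splits as /ks/ + /zj/ (/zj/ is the longest suffix that is a licit onset).
Putting it together: pjoj.loks.zjod.
Syllable 1 is /pjoj/: onset /pj/, nucleus /o/, coda /j/.

j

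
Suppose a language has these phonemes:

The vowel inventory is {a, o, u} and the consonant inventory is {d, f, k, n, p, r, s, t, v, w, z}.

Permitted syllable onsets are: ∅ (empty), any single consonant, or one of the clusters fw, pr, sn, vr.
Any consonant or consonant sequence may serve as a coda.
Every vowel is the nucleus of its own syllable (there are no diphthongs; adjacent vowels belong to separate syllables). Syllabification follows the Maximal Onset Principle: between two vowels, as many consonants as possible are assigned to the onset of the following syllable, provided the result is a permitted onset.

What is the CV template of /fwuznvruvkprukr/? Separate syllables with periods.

Nuclei (vowels): u, u, u → 3 syllables.
V1 /u/ – V2 /u/: /znvr/; trying suffixes from longest down, /vr/ is the first permitted one, so coda /zn/ | onset /vr/.
V2 /u/ – V3 /u/: /vkpr/ — longest licit onset from the right is /pr/, leaving /vk/ as coda.
So the parse is fwuzn.vruvk.prukr.
Mapping each syllable to C/V: /fwuzn/ → CCVCC, /vruvk/ → CCVCC, /prukr/ → CCVCC.

CCVCC.CCVCC.CCVCC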